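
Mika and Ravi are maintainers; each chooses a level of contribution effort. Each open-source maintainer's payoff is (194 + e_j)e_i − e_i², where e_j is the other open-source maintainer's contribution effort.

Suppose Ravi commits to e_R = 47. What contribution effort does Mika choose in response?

Mika's payoff is (194 + e_R)e_M − e_M².
∂π/∂e_M = 194 + e_R − 2e_M = 0, so e_M = 97 + 0.5e_R.
At e_R = 47: e_M = 97 + 0.5·47 = 120.5.

120.5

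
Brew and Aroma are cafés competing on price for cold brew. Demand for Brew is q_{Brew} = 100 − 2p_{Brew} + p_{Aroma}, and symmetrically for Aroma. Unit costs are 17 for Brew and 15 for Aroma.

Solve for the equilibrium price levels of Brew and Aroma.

Brew's profit: π = (p_{Brew} − 17)(100 − 2p_{Brew} + p_{Aroma}).
∂π/∂p_{Brew} = 134 − 4p_{Brew} + p_{Aroma} = 0 ⇒ p_{Brew} = 33.5 + 0.25p_{Aroma}.
Similarly p_{Aroma} = 32.5 + 0.25p_{Brew}.
Solving the two reaction functions simultaneously: (1 − (0.25)(0.25))p_{Brew} = 33.5 + 0.25·32.5, so 0.9375p_{Brew} = 41.625 and p_{Brew} = 44.4.
Then p_{Aroma} = 32.5 + 0.25·44.4 = 43.6.

44.4, 43.6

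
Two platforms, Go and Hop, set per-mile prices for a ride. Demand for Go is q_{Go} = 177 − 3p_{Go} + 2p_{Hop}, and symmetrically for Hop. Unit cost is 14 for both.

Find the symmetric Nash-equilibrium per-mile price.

54.75

Go's profit: π = (p_{Go} − 14)(177 − 3p_{Go} + 2p_{Hop}).
∂π/∂p_{Go} = 219 − 6p_{Go} + 2p_{Hop} = 0 ⇒ p_{Go} = 36.5 + (1/3)p_{Hop}.
The game is symmetric, so in equilibrium p_{Hop} = p_{Go}: the reaction function gives (2/3)p_{Go} = 36.5, hence p_{Go} = 54.75.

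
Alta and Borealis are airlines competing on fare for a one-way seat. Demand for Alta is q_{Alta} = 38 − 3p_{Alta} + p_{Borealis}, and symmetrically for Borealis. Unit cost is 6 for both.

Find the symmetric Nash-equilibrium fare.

11.2

Alta's profit: π = (p_{Alta} − 6)(38 − 3p_{Alta} + p_{Borealis}).
∂π/∂p_{Alta} = 56 − 6p_{Alta} + p_{Borealis} = 0 ⇒ p_{Alta} = 28/3 + (1/6)p_{Borealis}.
Setting p_{Alta} = p_{Borealis} in the reaction function: p_{Alta} = 28/3 + (1/6)p_{Alta}, so p_{Alta} = (28/3) / (5/6) = 11.2.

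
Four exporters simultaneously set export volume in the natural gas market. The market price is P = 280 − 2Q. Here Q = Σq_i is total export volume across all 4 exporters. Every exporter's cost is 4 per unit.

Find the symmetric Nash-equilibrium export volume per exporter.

27.6

A representative exporter's profit is π_i = q_i(280 − 2Q) − 4q_i, with Q = q_i + Σ_{j≠i} q_j.
First-order condition: 276 − 4q_i − 2Σ_{j≠i} q_j = 0.
Imposing symmetry (q_j = q for all j) turns Σ_{j≠i} q_j into 3q, so 276 = 10q and q = 27.6.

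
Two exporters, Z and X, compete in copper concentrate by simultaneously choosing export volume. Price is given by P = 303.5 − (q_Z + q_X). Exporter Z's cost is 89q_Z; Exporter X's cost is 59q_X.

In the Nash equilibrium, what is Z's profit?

3782.25

Exporter Z's profit: π = q_Z(303.5 − (q_Z + q_X)) − 89q_Z.
∂π/∂q_Z = 214.5 − 2q_Z − q_X = 0, so q_Z = 107.25 − 0.5q_X.
By the same steps for X: q_X = 122.25 − 0.5q_Z.
Solving the two reaction functions simultaneously: (1 − (−0.5)(−0.5))q_Z = 107.25 − 0.5·122.25, so 0.75q_Z = 46.125 and q_Z = 61.5.
Then q_X = 122.25 − 0.5·61.5 = 91.5.
Price P = 303.5 − 153 = 150.5.
Z's profit: (150.5 − 89)·61.5 = 3782.25.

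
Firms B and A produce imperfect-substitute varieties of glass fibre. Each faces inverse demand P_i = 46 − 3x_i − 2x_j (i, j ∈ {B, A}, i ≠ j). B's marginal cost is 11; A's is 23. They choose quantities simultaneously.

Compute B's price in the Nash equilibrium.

Firm B's profit: π = x_B(46 − 3x_B − 2x_A) − 11x_B.
∂π/∂x_B = 35 − 6x_B − 2x_A = 0 ⇒ x_B = 35/6 − (1/3)x_A.
Similarly x_A = 23/6 − (1/3)x_B.
Solving the two reaction functions simultaneously: (1 − (−1/3)(−1/3))x_B = 35/6 − (1/3)·(23/6), so (8/9)x_B = 41/9 and x_B = 5.125.
Then x_A = 23/6 − (1/3)·5.125 = 2.125.
P_B = 46 − 3·5.125 − 2·2.125 = 26.375.

26.375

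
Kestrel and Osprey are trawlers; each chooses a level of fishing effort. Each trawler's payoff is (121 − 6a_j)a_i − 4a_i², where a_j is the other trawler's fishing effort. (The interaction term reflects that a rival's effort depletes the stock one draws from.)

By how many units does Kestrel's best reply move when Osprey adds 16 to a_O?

Kestrel's payoff is (121 − 6a_O)a_K − 4a_K².
∂π/∂a_K = 121 − 6a_O − 8a_K = 0, so a_K = 15.125 − 0.75a_O.
The reaction-function slope is −0.75, so a 16-unit rise in a_O moves a_K by −0.75 × 16 = −12. Kestrel's best response falls — the actions are strategic substitutes.

-12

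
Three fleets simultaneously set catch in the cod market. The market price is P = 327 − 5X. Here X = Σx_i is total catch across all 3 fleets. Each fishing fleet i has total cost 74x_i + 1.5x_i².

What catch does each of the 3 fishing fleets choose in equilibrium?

A representative fishing fleet's profit is π_i = x_i(327 − 5X) − 74x_i − 1.5x_i², with X = x_i + Σ_{j≠i} x_j.
First-order condition: 253 − 13x_i − 5Σ_{j≠i} x_j = 0.
With identical fishing fleets, set every x_j = x: then 253 − 13x − 10x = 0, i.e. x = 253/23 = 11.

11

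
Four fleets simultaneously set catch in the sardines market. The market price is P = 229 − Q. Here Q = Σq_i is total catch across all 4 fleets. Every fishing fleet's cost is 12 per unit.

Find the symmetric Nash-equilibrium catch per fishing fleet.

A representative fishing fleet's profit is π_i = q_i(229 − Q) − 12q_i, with Q = q_i + Σ_{j≠i} q_j.
First-order condition: 217 − 2q_i − Σ_{j≠i} q_j = 0.
With identical fishing fleets, set every q_j = q: then 217 − 2q − 3q = 0, i.e. q = 217/5 = 43.4.

43.4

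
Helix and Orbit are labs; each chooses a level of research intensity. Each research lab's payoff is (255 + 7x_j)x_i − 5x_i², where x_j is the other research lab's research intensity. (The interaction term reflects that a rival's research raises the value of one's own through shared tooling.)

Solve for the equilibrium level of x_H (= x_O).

Helix's payoff is (255 + 7x_O)x_H − 5x_H².
∂π/∂x_H = 255 + 7x_O − 10x_H = 0, so x_H = 25.5 + 0.7x_O.
By symmetry x_O = x_H; substituting into the reaction function, 0.3x_H = 25.5 and x_H = 85.

85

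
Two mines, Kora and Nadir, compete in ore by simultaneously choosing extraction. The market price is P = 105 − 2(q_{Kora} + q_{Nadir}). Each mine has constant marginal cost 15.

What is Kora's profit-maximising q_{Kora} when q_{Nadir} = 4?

Mine Kora's profit: π = q_{Kora}(105 − 2(q_{Kora} + q_{Nadir})) − 15q_{Kora}.
∂π/∂q_{Kora} = 90 − 4q_{Kora} − 2q_{Nadir} = 0, so q_{Kora} = 22.5 − 0.5q_{Nadir}.
At q_{Nadir} = 4: q_{Kora} = 22.5 − 0.5·4 = 20.5.

20.5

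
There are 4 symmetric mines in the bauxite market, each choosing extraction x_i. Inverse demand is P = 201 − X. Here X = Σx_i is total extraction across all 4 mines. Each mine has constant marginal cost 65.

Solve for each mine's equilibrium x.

A representative mine's profit is π_i = x_i(201 − X) − 65x_i, with X = x_i + Σ_{j≠i} x_j.
First-order condition: 136 − 2x_i − Σ_{j≠i} x_j = 0.
In a symmetric equilibrium every mine chooses the same x, so Σ_{j≠i} x_j = 3x. The condition becomes 136 − 5x = 0, giving x = 136/5 = 27.2.

27.2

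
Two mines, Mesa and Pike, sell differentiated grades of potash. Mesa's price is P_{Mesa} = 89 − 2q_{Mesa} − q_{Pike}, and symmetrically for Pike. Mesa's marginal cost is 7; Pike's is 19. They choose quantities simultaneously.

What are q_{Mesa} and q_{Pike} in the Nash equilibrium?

17.2, 13.2

Mine Mesa's profit: π = q_{Mesa}(89 − 2q_{Mesa} − q_{Pike}) − 7q_{Mesa}.
∂π/∂q_{Mesa} = 82 − 4q_{Mesa} − q_{Pike} = 0 ⇒ q_{Mesa} = 20.5 − 0.25q_{Pike}.
Similarly q_{Pike} = 17.5 − 0.25q_{Mesa}.
Substituting the second reaction function into the first: q_{Mesa} = 20.5 − 0.25(17.5 − 0.25q_{Mesa}), which gives 0.9375q_{Mesa} = 16.125 ⇒ q_{Mesa} = 17.2.
Then q_{Pike} = 17.5 − 0.25·17.2 = 13.2.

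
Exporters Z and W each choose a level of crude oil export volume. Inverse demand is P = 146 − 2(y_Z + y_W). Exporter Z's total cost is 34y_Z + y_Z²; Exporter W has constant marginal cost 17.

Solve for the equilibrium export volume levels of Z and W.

9.5, 27.5

Exporter Z's profit: π = y_Z(146 − 2(y_Z + y_W)) − 34y_Z − y_Z².
∂π/∂y_Z = 112 − 6y_Z − 2y_W = 0, so y_Z = 56/3 − (1/3)y_W.
For W: ∂π/∂y_W = 129 − 4y_W − 2y_Z = 0 ⇒ y_W = 32.25 − 0.5y_Z.
Substituting the second reaction function into the first: y_Z = 56/3 − (1/3)(32.25 − 0.5y_Z), which gives (5/6)y_Z = 95/12 ⇒ y_Z = 9.5.
Then y_W = 32.25 − 0.5·9.5 = 27.5.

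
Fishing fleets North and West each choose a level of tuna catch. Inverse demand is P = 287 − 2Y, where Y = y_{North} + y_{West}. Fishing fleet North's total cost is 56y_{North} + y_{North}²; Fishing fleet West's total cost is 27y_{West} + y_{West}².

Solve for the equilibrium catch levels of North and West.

Fishing fleet North's profit: π = y_{North}(287 − 2(y_{North} + y_{West})) − 56y_{North} − y_{North}².
∂π/∂y_{North} = 231 − 6y_{North} − 2y_{West} = 0, so y_{North} = 38.5 − (1/3)y_{West}.
By the same steps for West: y_{West} = 130/3 − (1/3)y_{North}.
Solving the two reaction functions simultaneously: (1 − (−1/3)(−1/3))y_{North} = 38.5 − (1/3)·(130/3), so (8/9)y_{North} = 433/18 and y_{North} = 27.0625.
Then y_{West} = 130/3 − (1/3)·27.0625 = 34.3125.

27.0625, 34.3125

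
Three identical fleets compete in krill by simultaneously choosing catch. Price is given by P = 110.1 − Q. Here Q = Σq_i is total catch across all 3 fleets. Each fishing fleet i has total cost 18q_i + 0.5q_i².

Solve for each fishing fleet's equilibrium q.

18.42

A representative fishing fleet's profit is π_i = q_i(110.1 − Q) − 18q_i − 0.5q_i², with Q = q_i + Σ_{j≠i} q_j.
First-order condition: 92.1 − 3q_i − Σ_{j≠i} q_j = 0.
Imposing symmetry (q_j = q for all j) turns Σ_{j≠i} q_j into 2q, so 92.1 = 5q and q = 18.42.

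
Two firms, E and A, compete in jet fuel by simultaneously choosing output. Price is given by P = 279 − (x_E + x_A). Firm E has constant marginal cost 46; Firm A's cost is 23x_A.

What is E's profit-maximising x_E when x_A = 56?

88.5

Firm E's profit: π = x_E(279 − (x_E + x_A)) − 46x_E.
∂π/∂x_E = 233 − 2x_E − x_A = 0, so x_E = 116.5 − 0.5x_A.
At x_A = 56: x_E = 116.5 − 0.5·56 = 88.5.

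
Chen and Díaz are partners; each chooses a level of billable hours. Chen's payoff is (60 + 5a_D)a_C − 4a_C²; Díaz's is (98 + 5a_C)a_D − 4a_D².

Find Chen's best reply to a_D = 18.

18.75

Expanding Chen's payoff: 60a_C + 5a_Da_C − 4a_C².
∂π/∂a_C = 60 + 5a_D − 8a_C = 0, so a_C = 7.5 + 0.625a_D.
At a_D = 18: a_C = 7.5 + 0.625·18 = 18.75.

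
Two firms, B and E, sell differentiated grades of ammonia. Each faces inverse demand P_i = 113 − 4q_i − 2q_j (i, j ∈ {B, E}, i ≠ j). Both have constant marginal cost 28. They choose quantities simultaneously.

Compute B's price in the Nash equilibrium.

62

Firm B's profit: π = q_B(113 − 4q_B − 2q_E) − 28q_B.
∂π/∂q_B = 85 − 8q_B − 2q_E = 0 ⇒ q_B = 10.625 − 0.25q_E.
The game is symmetric, so in equilibrium q_E = q_B: the reaction function gives 1.25q_B = 10.625, hence q_B = 8.5.
P_B = 113 − 4·8.5 − 2·8.5 = 62.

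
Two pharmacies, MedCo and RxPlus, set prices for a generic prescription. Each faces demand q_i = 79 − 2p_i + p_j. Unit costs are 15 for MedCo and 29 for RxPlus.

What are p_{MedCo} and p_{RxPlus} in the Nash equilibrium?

MedCo's profit: π = (p_{MedCo} − 15)(79 − 2p_{MedCo} + p_{RxPlus}).
∂π/∂p_{MedCo} = 109 − 4p_{MedCo} + p_{RxPlus} = 0 ⇒ p_{MedCo} = 27.25 + 0.25p_{RxPlus}.
Similarly p_{RxPlus} = 34.25 + 0.25p_{MedCo}.
Plugging p_{RxPlus} into MedCo's best response: p_{MedCo} = 27.25 + 0.25(34.25 + 0.25p_{MedCo}) ⇒ 0.9375p_{MedCo} = 35.8125, so p_{MedCo} = 38.2.
Then p_{RxPlus} = 34.25 + 0.25·38.2 = 43.8.

38.2, 43.8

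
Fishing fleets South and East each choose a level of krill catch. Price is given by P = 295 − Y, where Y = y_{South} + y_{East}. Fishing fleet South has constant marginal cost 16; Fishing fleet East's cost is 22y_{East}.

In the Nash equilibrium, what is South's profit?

9025

Fishing fleet South's profit: π = y_{South}(295 − (y_{South} + y_{East})) − 16y_{South}.
∂π/∂y_{South} = 279 − 2y_{South} − y_{East} = 0, so y_{South} = 139.5 − 0.5y_{East}.
By the same steps for East: y_{East} = 136.5 − 0.5y_{South}.
Plugging y_{East} into South's best response: y_{South} = 139.5 − 0.5(136.5 − 0.5y_{South}) ⇒ 0.75y_{South} = 71.25, so y_{South} = 95.
Then y_{East} = 136.5 − 0.5·95 = 89.
Price P = 295 − 184 = 111.
South's profit: (111 − 16)·95 = 9025.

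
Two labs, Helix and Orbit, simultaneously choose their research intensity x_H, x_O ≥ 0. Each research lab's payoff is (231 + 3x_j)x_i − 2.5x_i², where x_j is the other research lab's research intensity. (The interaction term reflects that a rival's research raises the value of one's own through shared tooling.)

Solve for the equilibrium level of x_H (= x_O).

Helix's payoff is (231 + 3x_O)x_H − 2.5x_H².
∂π/∂x_H = 231 + 3x_O − 5x_H = 0, so x_H = 46.2 + 0.6x_O.
By symmetry x_O = x_H; substituting into the reaction function, 0.4x_H = 46.2 and x_H = 115.5.

115.5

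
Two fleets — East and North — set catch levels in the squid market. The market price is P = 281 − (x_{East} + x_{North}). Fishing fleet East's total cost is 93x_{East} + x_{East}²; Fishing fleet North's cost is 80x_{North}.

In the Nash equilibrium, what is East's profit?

Fishing fleet East's profit: π = x_{East}(281 − (x_{East} + x_{North})) − 93x_{East} − x_{East}².
∂π/∂x_{East} = 188 − 4x_{East} − x_{North} = 0, so x_{East} = 47 − 0.25x_{North}.
For North: ∂π/∂x_{North} = 201 − 2x_{North} − x_{East} = 0 ⇒ x_{North} = 100.5 − 0.5x_{East}.
Substituting the second reaction function into the first: x_{East} = 47 − 0.25(100.5 − 0.5x_{East}), which gives 0.875x_{East} = 21.875 ⇒ x_{East} = 25.
Then x_{North} = 100.5 − 0.5·25 = 88.
Price P = 281 − 113 = 168.
East's profit: (168 − 93)·25 − (25)² = 1250.

1250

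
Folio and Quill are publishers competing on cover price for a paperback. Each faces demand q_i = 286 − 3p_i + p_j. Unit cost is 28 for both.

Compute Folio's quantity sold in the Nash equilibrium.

Folio's profit: π = (p_{Folio} − 28)(286 − 3p_{Folio} + p_{Quill}).
∂π/∂p_{Folio} = 370 − 6p_{Folio} + p_{Quill} = 0 ⇒ p_{Folio} = 185/3 + (1/6)p_{Quill}.
By symmetry p_{Quill} = p_{Folio}; substituting into the reaction function, (5/6)p_{Folio} = 185/3 and p_{Folio} = 74.
q_{Folio} = 286 − 3·74 + 74 = 138.

138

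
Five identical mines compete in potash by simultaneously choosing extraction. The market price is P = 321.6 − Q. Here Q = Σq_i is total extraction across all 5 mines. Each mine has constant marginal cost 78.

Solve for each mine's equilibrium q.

A representative mine's profit is π_i = q_i(321.6 − Q) − 78q_i, with Q = q_i + Σ_{j≠i} q_j.
First-order condition: 243.6 − 2q_i − Σ_{j≠i} q_j = 0.
With identical mines, set every q_j = q: then 243.6 − 2q − 4q = 0, i.e. q = 243.6/6 = 40.6.

40.6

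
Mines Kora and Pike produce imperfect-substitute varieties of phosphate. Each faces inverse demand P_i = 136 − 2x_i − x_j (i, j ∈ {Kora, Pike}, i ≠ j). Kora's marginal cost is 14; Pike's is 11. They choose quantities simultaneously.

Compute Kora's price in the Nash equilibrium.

Mine Kora's profit: π = x_{Kora}(136 − 2x_{Kora} − x_{Pike}) − 14x_{Kora}.
∂π/∂x_{Kora} = 122 − 4x_{Kora} − x_{Pike} = 0 ⇒ x_{Kora} = 30.5 − 0.25x_{Pike}.
Similarly x_{Pike} = 31.25 − 0.25x_{Kora}.
Plugging x_{Pike} into Kora's best response: x_{Kora} = 30.5 − 0.25(31.25 − 0.25x_{Kora}) ⇒ 0.9375x_{Kora} = 22.6875, so x_{Kora} = 24.2.
Then x_{Pike} = 31.25 − 0.25·24.2 = 25.2.
P_{Kora} = 136 − 2·24.2 − 25.2 = 62.4.

62.4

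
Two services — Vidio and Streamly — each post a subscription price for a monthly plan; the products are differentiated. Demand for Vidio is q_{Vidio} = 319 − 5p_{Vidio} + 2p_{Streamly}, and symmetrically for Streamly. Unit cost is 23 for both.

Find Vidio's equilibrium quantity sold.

Vidio's profit: π = (p_{Vidio} − 23)(319 − 5p_{Vidio} + 2p_{Streamly}).
∂π/∂p_{Vidio} = 434 − 10p_{Vidio} + 2p_{Streamly} = 0 ⇒ p_{Vidio} = 43.4 + 0.2p_{Streamly}.
Setting p_{Vidio} = p_{Streamly} in the reaction function: p_{Vidio} = 43.4 + 0.2p_{Vidio}, so p_{Vidio} = 43.4 / 0.8 = 54.25.
q_{Vidio} = 319 − 5·54.25 + 2·54.25 = 156.25.

156.25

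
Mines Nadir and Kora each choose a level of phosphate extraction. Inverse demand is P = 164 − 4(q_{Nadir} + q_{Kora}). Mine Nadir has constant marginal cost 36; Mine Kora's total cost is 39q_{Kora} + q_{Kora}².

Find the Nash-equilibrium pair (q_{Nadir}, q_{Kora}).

Mine Nadir's profit: π = q_{Nadir}(164 − 4(q_{Nadir} + q_{Kora})) − 36q_{Nadir}.
∂π/∂q_{Nadir} = 128 − 8q_{Nadir} − 4q_{Kora} = 0, so q_{Nadir} = 16 − 0.5q_{Kora}.
For Kora: ∂π/∂q_{Kora} = 125 − 10q_{Kora} − 4q_{Nadir} = 0 ⇒ q_{Kora} = 12.5 − 0.4q_{Nadir}.
Substituting the second reaction function into the first: q_{Nadir} = 16 − 0.5(12.5 − 0.4q_{Nadir}), which gives 0.8q_{Nadir} = 9.75 ⇒ q_{Nadir} = 12.1875.
Then q_{Kora} = 12.5 − 0.4·12.1875 = 7.625.

12.1875, 7.625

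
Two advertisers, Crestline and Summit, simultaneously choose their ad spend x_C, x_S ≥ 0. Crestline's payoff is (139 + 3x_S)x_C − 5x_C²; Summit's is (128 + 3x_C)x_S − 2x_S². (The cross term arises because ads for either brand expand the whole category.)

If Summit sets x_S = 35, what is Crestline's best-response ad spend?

Expanding Crestline's payoff: 139x_C + 3x_Sx_C − 5x_C².
∂π/∂x_C = 139 + 3x_S − 10x_C = 0, so x_C = 13.9 + 0.3x_S.
At x_S = 35: x_C = 13.9 + 0.3·35 = 24.4.

24.4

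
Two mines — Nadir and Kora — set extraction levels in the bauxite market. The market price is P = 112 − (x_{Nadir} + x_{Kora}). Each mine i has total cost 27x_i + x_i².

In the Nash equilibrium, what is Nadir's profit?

Mine Nadir's profit: π = x_{Nadir}(112 − (x_{Nadir} + x_{Kora})) − 27x_{Nadir} − x_{Nadir}².
∂π/∂x_{Nadir} = 85 − 4x_{Nadir} − x_{Kora} = 0, so x_{Nadir} = 21.25 − 0.25x_{Kora}.
By symmetry x_{Kora} = x_{Nadir}; substituting into the reaction function, 1.25x_{Nadir} = 21.25 and x_{Nadir} = 17.
Price P = 112 − 34 = 78.
Nadir's profit: (78 − 27)·17 − (17)² = 578.

578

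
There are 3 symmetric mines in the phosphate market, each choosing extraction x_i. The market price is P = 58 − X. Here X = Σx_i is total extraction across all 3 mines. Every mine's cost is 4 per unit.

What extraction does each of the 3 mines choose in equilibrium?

13.5

A representative mine's profit is π_i = x_i(58 − X) − 4x_i, with X = x_i + Σ_{j≠i} x_j.
First-order condition: 54 − 2x_i − Σ_{j≠i} x_j = 0.
Imposing symmetry (x_j = x for all j) turns Σ_{j≠i} x_j into 2x, so 54 = 4x and x = 13.5.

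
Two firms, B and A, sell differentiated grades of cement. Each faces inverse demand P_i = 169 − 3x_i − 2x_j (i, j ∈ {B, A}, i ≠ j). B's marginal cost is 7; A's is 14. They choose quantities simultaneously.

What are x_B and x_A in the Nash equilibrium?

Firm B's profit: π = x_B(169 − 3x_B − 2x_A) − 7x_B.
∂π/∂x_B = 162 − 6x_B − 2x_A = 0 ⇒ x_B = 27 − (1/3)x_A.
Similarly x_A = 155/6 − (1/3)x_B.
Substituting the second reaction function into the first: x_B = 27 − (1/3)(155/6 − (1/3)x_B), which gives (8/9)x_B = 331/18 ⇒ x_B = 20.6875.
Then x_A = 155/6 − (1/3)·20.6875 = 18.9375.

20.6875, 18.9375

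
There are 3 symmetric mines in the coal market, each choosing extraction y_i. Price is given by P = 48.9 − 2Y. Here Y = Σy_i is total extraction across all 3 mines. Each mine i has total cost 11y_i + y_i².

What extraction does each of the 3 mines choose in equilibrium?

A representative mine's profit is π_i = y_i(48.9 − 2Y) − 11y_i − y_i², with Y = y_i + Σ_{j≠i} y_j.
First-order condition: 37.9 − 6y_i − 2Σ_{j≠i} y_j = 0.
Imposing symmetry (y_j = y for all j) turns Σ_{j≠i} y_j into 2y, so 37.9 = 10y and y = 3.79.

3.79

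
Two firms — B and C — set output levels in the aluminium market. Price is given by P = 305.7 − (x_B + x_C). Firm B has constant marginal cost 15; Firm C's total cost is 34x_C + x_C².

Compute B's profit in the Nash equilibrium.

16205.29

Firm B's profit: π = x_B(305.7 − (x_B + x_C)) − 15x_B.
∂π/∂x_B = 290.7 − 2x_B − x_C = 0, so x_B = 145.35 − 0.5x_C.
For C: ∂π/∂x_C = 271.7 − 4x_C − x_B = 0 ⇒ x_C = 67.925 − 0.25x_B.
Solving the two reaction functions simultaneously: (1 − (−0.5)(−0.25))x_B = 145.35 − 0.5·67.925, so 0.875x_B = 111.3875 and x_B = 127.3.
Then x_C = 67.925 − 0.25·127.3 = 36.1.
Price P = 305.7 − 163.4 = 142.3.
B's profit: (142.3 − 15)·127.3 = 16205.29.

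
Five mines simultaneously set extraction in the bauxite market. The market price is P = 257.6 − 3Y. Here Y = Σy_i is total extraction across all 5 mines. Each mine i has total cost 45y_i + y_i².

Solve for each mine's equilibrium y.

10.63

A representative mine's profit is π_i = y_i(257.6 − 3Y) − 45y_i − y_i², with Y = y_i + Σ_{j≠i} y_j.
First-order condition: 212.6 − 8y_i − 3Σ_{j≠i} y_j = 0.
Imposing symmetry (y_j = y for all j) turns Σ_{j≠i} y_j into 4y, so 212.6 = 20y and y = 10.63.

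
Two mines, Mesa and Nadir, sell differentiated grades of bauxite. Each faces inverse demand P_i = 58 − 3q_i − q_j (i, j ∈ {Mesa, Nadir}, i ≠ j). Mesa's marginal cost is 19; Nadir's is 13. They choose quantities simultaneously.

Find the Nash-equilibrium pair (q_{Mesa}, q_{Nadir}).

Mine Mesa's profit: π = q_{Mesa}(58 − 3q_{Mesa} − q_{Nadir}) − 19q_{Mesa}.
∂π/∂q_{Mesa} = 39 − 6q_{Mesa} − q_{Nadir} = 0 ⇒ q_{Mesa} = 6.5 − (1/6)q_{Nadir}.
Similarly q_{Nadir} = 7.5 − (1/6)q_{Mesa}.
Plugging q_{Nadir} into Mesa's best response: q_{Mesa} = 6.5 − (1/6)(7.5 − (1/6)q_{Mesa}) ⇒ (35/36)q_{Mesa} = 5.25, so q_{Mesa} = 5.4.
Then q_{Nadir} = 7.5 − (1/6)·5.4 = 6.6.

5.4, 6.6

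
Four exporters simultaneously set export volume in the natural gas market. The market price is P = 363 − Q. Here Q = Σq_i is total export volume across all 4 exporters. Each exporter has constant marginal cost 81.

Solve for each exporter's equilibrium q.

56.4

A representative exporter's profit is π_i = q_i(363 − Q) − 81q_i, with Q = q_i + Σ_{j≠i} q_j.
First-order condition: 282 − 2q_i − Σ_{j≠i} q_j = 0.
Imposing symmetry (q_j = q for all j) turns Σ_{j≠i} q_j into 3q, so 282 = 5q and q = 56.4.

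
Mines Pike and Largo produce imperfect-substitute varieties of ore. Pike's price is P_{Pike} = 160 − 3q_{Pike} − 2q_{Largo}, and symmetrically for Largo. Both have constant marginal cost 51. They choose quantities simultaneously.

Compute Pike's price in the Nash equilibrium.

Mine Pike's profit: π = q_{Pike}(160 − 3q_{Pike} − 2q_{Largo}) − 51q_{Pike}.
∂π/∂q_{Pike} = 109 − 6q_{Pike} − 2q_{Largo} = 0 ⇒ q_{Pike} = 109/6 − (1/3)q_{Largo}.
The game is symmetric, so in equilibrium q_{Largo} = q_{Pike}: the reaction function gives (4/3)q_{Pike} = 109/6, hence q_{Pike} = 13.625.
P_{Pike} = 160 − 3·13.625 − 2·13.625 = 91.875.

91.875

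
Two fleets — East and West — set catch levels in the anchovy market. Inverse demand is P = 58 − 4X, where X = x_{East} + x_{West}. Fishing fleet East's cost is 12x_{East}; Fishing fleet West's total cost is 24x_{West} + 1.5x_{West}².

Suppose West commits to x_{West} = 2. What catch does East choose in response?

Fishing fleet East's profit: π = x_{East}(58 − 4(x_{East} + x_{West})) − 12x_{East}.
∂π/∂x_{East} = 46 − 8x_{East} − 4x_{West} = 0, so x_{East} = 5.75 − 0.5x_{West}.
At x_{West} = 2: x_{East} = 5.75 − 0.5·2 = 4.75.

4.75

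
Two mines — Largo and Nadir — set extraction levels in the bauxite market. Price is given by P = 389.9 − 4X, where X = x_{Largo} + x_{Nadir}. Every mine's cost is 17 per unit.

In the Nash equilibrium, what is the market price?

141.3

Mine Largo's profit: π = x_{Largo}(389.9 − 4(x_{Largo} + x_{Nadir})) − 17x_{Largo}.
∂π/∂x_{Largo} = 372.9 − 8x_{Largo} − 4x_{Nadir} = 0, so x_{Largo} = 46.6125 − 0.5x_{Nadir}.
By symmetry x_{Nadir} = x_{Largo}; substituting into the reaction function, 1.5x_{Largo} = 46.6125 and x_{Largo} = 31.075.
Equilibrium price: P = 389.9 − 4·62.15 = 141.3.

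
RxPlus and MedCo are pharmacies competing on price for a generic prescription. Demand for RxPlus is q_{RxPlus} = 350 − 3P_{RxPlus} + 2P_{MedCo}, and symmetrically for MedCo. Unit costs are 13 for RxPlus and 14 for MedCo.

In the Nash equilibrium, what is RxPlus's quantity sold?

253.3125

RxPlus's profit: π = (P_{RxPlus} − 13)(350 − 3P_{RxPlus} + 2P_{MedCo}).
∂π/∂P_{RxPlus} = 389 − 6P_{RxPlus} + 2P_{MedCo} = 0 ⇒ P_{RxPlus} = 389/6 + (1/3)P_{MedCo}.
Similarly P_{MedCo} = 196/3 + (1/3)P_{RxPlus}.
Solving the two reaction functions simultaneously: (1 − (1/3)(1/3))P_{RxPlus} = 389/6 + (1/3)·(196/3), so (8/9)P_{RxPlus} = 1559/18 and P_{RxPlus} = 97.4375.
Then P_{MedCo} = 196/3 + (1/3)·97.4375 = 97.8125.
q_{RxPlus} = 350 − 3·97.4375 + 2·97.8125 = 253.3125.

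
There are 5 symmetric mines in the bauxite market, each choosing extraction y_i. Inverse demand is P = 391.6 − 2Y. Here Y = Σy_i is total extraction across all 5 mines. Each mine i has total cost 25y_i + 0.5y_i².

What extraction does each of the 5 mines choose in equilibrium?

28.2

A representative mine's profit is π_i = y_i(391.6 − 2Y) − 25y_i − 0.5y_i², with Y = y_i + Σ_{j≠i} y_j.
First-order condition: 366.6 − 5y_i − 2Σ_{j≠i} y_j = 0.
In a symmetric equilibrium every mine chooses the same y, so Σ_{j≠i} y_j = 4y. The condition becomes 366.6 − 13y = 0, giving y = 366.6/13 = 28.2.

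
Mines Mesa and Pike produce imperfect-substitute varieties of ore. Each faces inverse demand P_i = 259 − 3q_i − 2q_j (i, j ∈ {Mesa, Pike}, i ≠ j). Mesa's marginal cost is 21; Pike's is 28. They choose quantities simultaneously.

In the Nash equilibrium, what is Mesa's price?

Mine Mesa's profit: π = q_{Mesa}(259 − 3q_{Mesa} − 2q_{Pike}) − 21q_{Mesa}.
∂π/∂q_{Mesa} = 238 − 6q_{Mesa} − 2q_{Pike} = 0 ⇒ q_{Mesa} = 119/3 − (1/3)q_{Pike}.
Similarly q_{Pike} = 38.5 − (1/3)q_{Mesa}.
Plugging q_{Pike} into Mesa's best response: q_{Mesa} = 119/3 − (1/3)(38.5 − (1/3)q_{Mesa}) ⇒ (8/9)q_{Mesa} = 161/6, so q_{Mesa} = 30.1875.
Then q_{Pike} = 38.5 − (1/3)·30.1875 = 28.4375.
P_{Mesa} = 259 − 3·30.1875 − 2·28.4375 = 111.5625.

111.5625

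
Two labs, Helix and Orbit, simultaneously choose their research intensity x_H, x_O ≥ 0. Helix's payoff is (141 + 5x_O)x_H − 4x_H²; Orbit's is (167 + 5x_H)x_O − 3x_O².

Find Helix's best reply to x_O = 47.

47

Expanding Helix's payoff: 141x_H + 5x_Ox_H − 4x_H².
∂π/∂x_H = 141 + 5x_O − 8x_H = 0, so x_H = 17.625 + 0.625x_O.
At x_O = 47: x_H = 17.625 + 0.625·47 = 47.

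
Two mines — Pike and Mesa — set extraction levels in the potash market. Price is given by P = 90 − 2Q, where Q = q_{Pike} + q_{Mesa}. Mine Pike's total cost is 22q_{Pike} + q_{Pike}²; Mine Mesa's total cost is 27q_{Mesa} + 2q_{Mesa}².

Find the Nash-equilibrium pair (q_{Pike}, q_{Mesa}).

9.5, 5.5

Mine Pike's profit: π = q_{Pike}(90 − 2(q_{Pike} + q_{Mesa})) − 22q_{Pike} − q_{Pike}².
∂π/∂q_{Pike} = 68 − 6q_{Pike} − 2q_{Mesa} = 0, so q_{Pike} = 34/3 − (1/3)q_{Mesa}.
For Mesa: ∂π/∂q_{Mesa} = 63 − 8q_{Mesa} − 2q_{Pike} = 0 ⇒ q_{Mesa} = 7.875 − 0.25q_{Pike}.
Solving the two reaction functions simultaneously: (1 − (−1/3)(−0.25))q_{Pike} = 34/3 − (1/3)·7.875, so (11/12)q_{Pike} = 209/24 and q_{Pike} = 9.5.
Then q_{Mesa} = 7.875 − 0.25·9.5 = 5.5.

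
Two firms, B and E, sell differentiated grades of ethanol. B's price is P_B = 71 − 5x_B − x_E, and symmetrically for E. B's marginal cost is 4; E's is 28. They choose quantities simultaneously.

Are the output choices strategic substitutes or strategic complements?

Firm B's profit: π = x_B(71 − 5x_B − x_E) − 4x_B.
∂π/∂x_B = 67 − 10x_B − x_E = 0 ⇒ x_B = 6.7 − 0.1x_E.
The best-response slope dx_B/dx_E = −0.1 < 0: the reaction function is downward-sloping, so the choices are strategic substitutes.

strategic substitutes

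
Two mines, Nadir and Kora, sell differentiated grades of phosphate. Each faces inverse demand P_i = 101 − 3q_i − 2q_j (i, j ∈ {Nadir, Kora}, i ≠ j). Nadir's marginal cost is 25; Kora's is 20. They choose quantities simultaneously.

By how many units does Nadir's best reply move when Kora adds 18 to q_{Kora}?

-6

Mine Nadir's profit: π = q_{Nadir}(101 − 3q_{Nadir} − 2q_{Kora}) − 25q_{Nadir}.
∂π/∂q_{Nadir} = 76 − 6q_{Nadir} − 2q_{Kora} = 0 ⇒ q_{Nadir} = 38/3 − (1/3)q_{Kora}.
The reaction-function slope is −1/3, so an 18-unit rise in q_{Kora} moves q_{Nadir} by −1/3 × 18 = −6. Nadir's best response falls — the actions are strategic substitutes.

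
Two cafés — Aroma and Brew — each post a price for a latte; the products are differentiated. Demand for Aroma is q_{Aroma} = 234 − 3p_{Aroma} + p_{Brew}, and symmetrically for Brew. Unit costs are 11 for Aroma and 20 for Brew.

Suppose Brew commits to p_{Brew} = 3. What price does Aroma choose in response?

45

Aroma's profit: π = (p_{Aroma} − 11)(234 − 3p_{Aroma} + p_{Brew}).
∂π/∂p_{Aroma} = 267 − 6p_{Aroma} + p_{Brew} = 0 ⇒ p_{Aroma} = 44.5 + (1/6)p_{Brew}.
At p_{Brew} = 3: p_{Aroma} = 44.5 + (1/6)·3 = 45.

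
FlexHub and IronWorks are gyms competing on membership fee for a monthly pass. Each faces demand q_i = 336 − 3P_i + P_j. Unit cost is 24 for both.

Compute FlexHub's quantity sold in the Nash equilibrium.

FlexHub's profit: π = (P_{FlexHub} − 24)(336 − 3P_{FlexHub} + P_{IronWorks}).
∂π/∂P_{FlexHub} = 408 − 6P_{FlexHub} + P_{IronWorks} = 0 ⇒ P_{FlexHub} = 68 + (1/6)P_{IronWorks}.
Setting P_{FlexHub} = P_{IronWorks} in the reaction function: P_{FlexHub} = 68 + (1/6)P_{FlexHub}, so P_{FlexHub} = 68 / (5/6) = 81.6.
q_{FlexHub} = 336 − 3·81.6 + 81.6 = 172.8.

172.8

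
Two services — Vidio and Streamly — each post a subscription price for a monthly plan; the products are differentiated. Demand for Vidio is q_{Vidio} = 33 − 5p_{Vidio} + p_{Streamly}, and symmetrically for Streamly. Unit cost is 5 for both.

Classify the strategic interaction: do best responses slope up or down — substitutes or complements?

Vidio's profit: π = (p_{Vidio} − 5)(33 − 5p_{Vidio} + p_{Streamly}).
∂π/∂p_{Vidio} = 58 − 10p_{Vidio} + p_{Streamly} = 0 ⇒ p_{Vidio} = 5.8 + 0.1p_{Streamly}.
The best-response slope dp_{Vidio}/dp_{Streamly} = 0.1 > 0: the reaction function is upward-sloping, so the choices are strategic complements.

strategic complements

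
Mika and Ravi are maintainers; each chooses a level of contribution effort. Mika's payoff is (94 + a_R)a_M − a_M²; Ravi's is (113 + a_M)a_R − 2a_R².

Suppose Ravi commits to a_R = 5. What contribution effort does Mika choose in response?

Expanding Mika's payoff: 94a_M + a_Ra_M − a_M².
∂π/∂a_M = 94 + a_R − 2a_M = 0, so a_M = 47 + 0.5a_R.
At a_R = 5: a_M = 47 + 0.5·5 = 49.5.

49.5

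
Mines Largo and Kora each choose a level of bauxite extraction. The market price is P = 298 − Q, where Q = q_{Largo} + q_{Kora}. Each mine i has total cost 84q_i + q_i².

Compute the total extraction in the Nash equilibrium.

85.6

Mine Largo's profit: π = q_{Largo}(298 − (q_{Largo} + q_{Kora})) − 84q_{Largo} − q_{Largo}².
∂π/∂q_{Largo} = 214 − 4q_{Largo} − q_{Kora} = 0, so q_{Largo} = 53.5 − 0.25q_{Kora}.
Setting q_{Largo} = q_{Kora} in the reaction function: q_{Largo} = 53.5 − 0.25q_{Largo}, so q_{Largo} = 53.5 / 1.25 = 42.8.
Total extraction: 42.8 + 42.8 = 85.6.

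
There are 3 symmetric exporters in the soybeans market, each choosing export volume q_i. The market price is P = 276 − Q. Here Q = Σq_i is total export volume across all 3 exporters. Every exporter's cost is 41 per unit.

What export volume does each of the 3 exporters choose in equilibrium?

58.75

A representative exporter's profit is π_i = q_i(276 − Q) − 41q_i, with Q = q_i + Σ_{j≠i} q_j.
First-order condition: 235 − 2q_i − Σ_{j≠i} q_j = 0.
Imposing symmetry (q_j = q for all j) turns Σ_{j≠i} q_j into 2q, so 235 = 4q and q = 58.75.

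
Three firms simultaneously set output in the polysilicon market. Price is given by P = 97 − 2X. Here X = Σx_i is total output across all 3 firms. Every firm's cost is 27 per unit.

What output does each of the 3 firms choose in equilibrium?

8.75

A representative firm's profit is π_i = x_i(97 − 2X) − 27x_i, with X = x_i + Σ_{j≠i} x_j.
First-order condition: 70 − 4x_i − 2Σ_{j≠i} x_j = 0.
Imposing symmetry (x_j = x for all j) turns Σ_{j≠i} x_j into 2x, so 70 = 8x and x = 8.75.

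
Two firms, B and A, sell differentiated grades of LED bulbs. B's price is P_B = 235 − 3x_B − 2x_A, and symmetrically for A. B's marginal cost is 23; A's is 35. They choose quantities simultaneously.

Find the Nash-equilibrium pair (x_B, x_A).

Firm B's profit: π = x_B(235 − 3x_B − 2x_A) − 23x_B.
∂π/∂x_B = 212 − 6x_B − 2x_A = 0 ⇒ x_B = 106/3 − (1/3)x_A.
Similarly x_A = 100/3 − (1/3)x_B.
Plugging x_A into B's best response: x_B = 106/3 − (1/3)(100/3 − (1/3)x_B) ⇒ (8/9)x_B = 218/9, so x_B = 27.25.
Then x_A = 100/3 − (1/3)·27.25 = 24.25.

27.25, 24.25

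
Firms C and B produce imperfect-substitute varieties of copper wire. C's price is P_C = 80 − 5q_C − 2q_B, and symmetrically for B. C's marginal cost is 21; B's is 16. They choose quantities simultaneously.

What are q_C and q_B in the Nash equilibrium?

Firm C's profit: π = q_C(80 − 5q_C − 2q_B) − 21q_C.
∂π/∂q_C = 59 − 10q_C − 2q_B = 0 ⇒ q_C = 5.9 − 0.2q_B.
Similarly q_B = 6.4 − 0.2q_C.
Plugging q_B into C's best response: q_C = 5.9 − 0.2(6.4 − 0.2q_C) ⇒ 0.96q_C = 4.62, so q_C = 4.8125.
Then q_B = 6.4 − 0.2·4.8125 = 5.4375.

4.8125, 5.4375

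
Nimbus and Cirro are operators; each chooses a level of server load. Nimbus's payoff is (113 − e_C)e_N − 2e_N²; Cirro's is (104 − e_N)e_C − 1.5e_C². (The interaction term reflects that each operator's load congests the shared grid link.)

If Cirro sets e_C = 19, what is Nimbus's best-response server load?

Expanding Nimbus's payoff: 113e_N − e_Ce_N − 2e_N².
∂π/∂e_N = 113 − e_C − 4e_N = 0, so e_N = 28.25 − 0.25e_C.
At e_C = 19: e_N = 28.25 − 0.25·19 = 23.5.

23.5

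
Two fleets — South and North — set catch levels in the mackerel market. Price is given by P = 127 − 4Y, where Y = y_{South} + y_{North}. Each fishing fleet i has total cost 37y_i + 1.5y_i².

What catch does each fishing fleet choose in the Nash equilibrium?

Fishing fleet South's profit: π = y_{South}(127 − 4(y_{South} + y_{North})) − 37y_{South} − 1.5y_{South}².
∂π/∂y_{South} = 90 − 11y_{South} − 4y_{North} = 0, so y_{South} = 90/11 − (4/11)y_{North}.
Setting y_{South} = y_{North} in the reaction function: y_{South} = 90/11 − (4/11)y_{South}, so y_{South} = (90/11) / (15/11) = 6.

6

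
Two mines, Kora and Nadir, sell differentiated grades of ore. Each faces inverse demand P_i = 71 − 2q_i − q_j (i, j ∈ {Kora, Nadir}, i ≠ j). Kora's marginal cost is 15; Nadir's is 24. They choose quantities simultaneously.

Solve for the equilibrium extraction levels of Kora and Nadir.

11.8, 8.8

Mine Kora's profit: π = q_{Kora}(71 − 2q_{Kora} − q_{Nadir}) − 15q_{Kora}.
∂π/∂q_{Kora} = 56 − 4q_{Kora} − q_{Nadir} = 0 ⇒ q_{Kora} = 14 − 0.25q_{Nadir}.
Similarly q_{Nadir} = 11.75 − 0.25q_{Kora}.
Solving the two reaction functions simultaneously: (1 − (−0.25)(−0.25))q_{Kora} = 14 − 0.25·11.75, so 0.9375q_{Kora} = 11.0625 and q_{Kora} = 11.8.
Then q_{Nadir} = 11.75 − 0.25·11.8 = 8.8.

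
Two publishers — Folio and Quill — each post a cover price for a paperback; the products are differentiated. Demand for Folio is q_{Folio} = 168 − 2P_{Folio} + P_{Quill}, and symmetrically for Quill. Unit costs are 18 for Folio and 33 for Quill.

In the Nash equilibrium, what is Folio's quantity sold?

Folio's profit: π = (P_{Folio} − 18)(168 − 2P_{Folio} + P_{Quill}).
∂π/∂P_{Folio} = 204 − 4P_{Folio} + P_{Quill} = 0 ⇒ P_{Folio} = 51 + 0.25P_{Quill}.
Similarly P_{Quill} = 58.5 + 0.25P_{Folio}.
Substituting the second reaction function into the first: P_{Folio} = 51 + 0.25(58.5 + 0.25P_{Folio}), which gives 0.9375P_{Folio} = 65.625 ⇒ P_{Folio} = 70.
Then P_{Quill} = 58.5 + 0.25·70 = 76.
q_{Folio} = 168 − 2·70 + 76 = 104.

104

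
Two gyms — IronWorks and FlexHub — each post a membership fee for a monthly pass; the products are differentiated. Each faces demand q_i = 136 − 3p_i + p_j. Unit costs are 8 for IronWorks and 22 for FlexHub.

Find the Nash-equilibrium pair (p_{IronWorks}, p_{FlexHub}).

33.2, 39.2

IronWorks's profit: π = (p_{IronWorks} − 8)(136 − 3p_{IronWorks} + p_{FlexHub}).
∂π/∂p_{IronWorks} = 160 − 6p_{IronWorks} + p_{FlexHub} = 0 ⇒ p_{IronWorks} = 80/3 + (1/6)p_{FlexHub}.
Similarly p_{FlexHub} = 101/3 + (1/6)p_{IronWorks}.
Substituting the second reaction function into the first: p_{IronWorks} = 80/3 + (1/6)(101/3 + (1/6)p_{IronWorks}), which gives (35/36)p_{IronWorks} = 581/18 ⇒ p_{IronWorks} = 33.2.
Then p_{FlexHub} = 101/3 + (1/6)·33.2 = 39.2.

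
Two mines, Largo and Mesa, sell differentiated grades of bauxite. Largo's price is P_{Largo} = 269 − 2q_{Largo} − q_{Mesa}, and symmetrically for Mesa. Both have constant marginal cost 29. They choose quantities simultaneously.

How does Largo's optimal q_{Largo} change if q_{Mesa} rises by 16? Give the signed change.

-4

Mine Largo's profit: π = q_{Largo}(269 − 2q_{Largo} − q_{Mesa}) − 29q_{Largo}.
∂π/∂q_{Largo} = 240 − 4q_{Largo} − q_{Mesa} = 0 ⇒ q_{Largo} = 60 − 0.25q_{Mesa}.
The reaction-function slope is −0.25, so a 16-unit rise in q_{Mesa} moves q_{Largo} by −0.25 × 16 = −4. Largo's best response falls — the actions are strategic substitutes.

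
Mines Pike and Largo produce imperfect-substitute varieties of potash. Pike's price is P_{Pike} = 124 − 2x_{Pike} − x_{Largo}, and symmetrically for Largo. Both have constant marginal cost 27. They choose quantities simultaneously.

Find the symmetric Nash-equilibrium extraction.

Mine Pike's profit: π = x_{Pike}(124 − 2x_{Pike} − x_{Largo}) − 27x_{Pike}.
∂π/∂x_{Pike} = 97 − 4x_{Pike} − x_{Largo} = 0 ⇒ x_{Pike} = 24.25 − 0.25x_{Largo}.
The game is symmetric, so in equilibrium x_{Largo} = x_{Pike}: the reaction function gives 1.25x_{Pike} = 24.25, hence x_{Pike} = 19.4.

19.4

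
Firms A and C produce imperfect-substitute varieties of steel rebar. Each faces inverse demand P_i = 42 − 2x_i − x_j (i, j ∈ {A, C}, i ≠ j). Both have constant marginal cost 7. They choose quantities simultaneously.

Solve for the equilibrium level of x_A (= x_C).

Firm A's profit: π = x_A(42 − 2x_A − x_C) − 7x_A.
∂π/∂x_A = 35 − 4x_A − x_C = 0 ⇒ x_A = 8.75 − 0.25x_C.
By symmetry x_C = x_A; substituting into the reaction function, 1.25x_A = 8.75 and x_A = 7.

7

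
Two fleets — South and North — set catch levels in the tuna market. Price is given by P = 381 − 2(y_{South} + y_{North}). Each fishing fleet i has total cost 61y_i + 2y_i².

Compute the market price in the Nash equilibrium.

Fishing fleet South's profit: π = y_{South}(381 − 2(y_{South} + y_{North})) − 61y_{South} − 2y_{South}².
∂π/∂y_{South} = 320 − 8y_{South} − 2y_{North} = 0, so y_{South} = 40 − 0.25y_{North}.
The game is symmetric, so in equilibrium y_{North} = y_{South}: the reaction function gives 1.25y_{South} = 40, hence y_{South} = 32.
Equilibrium price: P = 381 − 2·64 = 253.

253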